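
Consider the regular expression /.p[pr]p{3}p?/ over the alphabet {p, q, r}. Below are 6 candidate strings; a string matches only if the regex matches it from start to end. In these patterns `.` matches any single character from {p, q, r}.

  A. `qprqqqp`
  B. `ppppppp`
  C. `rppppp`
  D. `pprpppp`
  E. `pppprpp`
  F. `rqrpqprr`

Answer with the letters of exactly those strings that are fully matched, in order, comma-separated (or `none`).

A → no match
B → match
C → match
D → match
E → no match
F → no match

B, C, D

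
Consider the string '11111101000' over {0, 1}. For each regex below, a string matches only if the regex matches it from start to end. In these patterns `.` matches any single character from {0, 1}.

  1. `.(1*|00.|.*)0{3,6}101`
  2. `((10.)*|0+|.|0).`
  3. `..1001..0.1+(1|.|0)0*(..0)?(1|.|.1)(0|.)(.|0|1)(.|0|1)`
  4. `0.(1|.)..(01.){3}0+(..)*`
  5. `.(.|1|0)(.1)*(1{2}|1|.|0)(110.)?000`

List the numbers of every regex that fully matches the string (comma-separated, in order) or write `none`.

5

1 → no match — must end with '0101'
2 → no match
3 → no match
4 → no match — must start with '0'
5 → match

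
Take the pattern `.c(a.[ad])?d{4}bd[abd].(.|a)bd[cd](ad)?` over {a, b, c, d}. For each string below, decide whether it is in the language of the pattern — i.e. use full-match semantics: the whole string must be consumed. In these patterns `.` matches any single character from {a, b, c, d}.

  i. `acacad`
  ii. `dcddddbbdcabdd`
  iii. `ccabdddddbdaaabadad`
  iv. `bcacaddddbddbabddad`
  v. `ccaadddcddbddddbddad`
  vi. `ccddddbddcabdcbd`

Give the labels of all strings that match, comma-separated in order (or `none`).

iv

i → no match
ii → no match
iii → no match
iv → match
v → no match
vi → no match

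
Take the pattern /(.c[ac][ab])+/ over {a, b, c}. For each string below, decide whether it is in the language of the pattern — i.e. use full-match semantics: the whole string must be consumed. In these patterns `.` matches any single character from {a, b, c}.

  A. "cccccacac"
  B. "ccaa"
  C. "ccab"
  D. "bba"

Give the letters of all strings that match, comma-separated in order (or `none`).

A → no match
B → match
C → match
D → no match

B, C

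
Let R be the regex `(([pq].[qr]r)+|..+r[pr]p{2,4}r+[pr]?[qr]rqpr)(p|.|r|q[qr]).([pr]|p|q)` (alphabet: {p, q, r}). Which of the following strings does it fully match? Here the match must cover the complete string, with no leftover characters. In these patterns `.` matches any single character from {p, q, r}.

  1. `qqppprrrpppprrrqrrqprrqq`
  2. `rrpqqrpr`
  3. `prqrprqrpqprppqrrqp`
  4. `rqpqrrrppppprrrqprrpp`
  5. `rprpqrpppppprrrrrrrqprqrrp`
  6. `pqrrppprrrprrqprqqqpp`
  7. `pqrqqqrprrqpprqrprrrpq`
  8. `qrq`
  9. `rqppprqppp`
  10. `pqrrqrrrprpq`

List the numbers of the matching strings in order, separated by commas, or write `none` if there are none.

1 → no match
2 → no match
3 → no match
4 → match
5 → no match
6 → no match
7 → no match
8 → no match
9 → no match
10 → no match

4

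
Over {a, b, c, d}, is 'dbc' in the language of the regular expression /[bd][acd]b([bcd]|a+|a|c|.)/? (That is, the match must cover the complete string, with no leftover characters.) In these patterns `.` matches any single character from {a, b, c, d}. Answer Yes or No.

No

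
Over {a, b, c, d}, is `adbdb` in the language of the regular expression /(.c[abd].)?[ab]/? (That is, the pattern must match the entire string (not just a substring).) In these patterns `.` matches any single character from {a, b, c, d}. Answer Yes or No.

No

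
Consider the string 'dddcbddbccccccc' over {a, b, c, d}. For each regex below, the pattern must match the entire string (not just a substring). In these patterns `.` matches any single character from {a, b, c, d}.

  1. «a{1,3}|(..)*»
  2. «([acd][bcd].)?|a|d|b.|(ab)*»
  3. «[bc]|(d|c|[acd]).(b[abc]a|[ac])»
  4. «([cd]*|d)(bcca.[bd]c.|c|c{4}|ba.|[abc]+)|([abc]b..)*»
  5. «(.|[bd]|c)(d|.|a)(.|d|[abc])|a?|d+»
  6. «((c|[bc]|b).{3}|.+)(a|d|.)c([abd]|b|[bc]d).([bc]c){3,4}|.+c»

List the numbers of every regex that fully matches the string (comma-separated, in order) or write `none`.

6

1 → no match
2 → no match
3 → no match
4 → no match
5 → no match
6 → match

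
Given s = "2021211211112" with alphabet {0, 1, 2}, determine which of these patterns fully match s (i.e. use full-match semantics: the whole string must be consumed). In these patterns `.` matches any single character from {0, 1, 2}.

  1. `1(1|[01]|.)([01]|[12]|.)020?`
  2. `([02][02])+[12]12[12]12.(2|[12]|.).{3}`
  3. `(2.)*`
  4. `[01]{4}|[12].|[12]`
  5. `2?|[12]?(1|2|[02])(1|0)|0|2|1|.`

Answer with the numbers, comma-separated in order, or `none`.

2

1 → no match — must start with "1"
2 → match
3 → no match
4 → no match
5 → no match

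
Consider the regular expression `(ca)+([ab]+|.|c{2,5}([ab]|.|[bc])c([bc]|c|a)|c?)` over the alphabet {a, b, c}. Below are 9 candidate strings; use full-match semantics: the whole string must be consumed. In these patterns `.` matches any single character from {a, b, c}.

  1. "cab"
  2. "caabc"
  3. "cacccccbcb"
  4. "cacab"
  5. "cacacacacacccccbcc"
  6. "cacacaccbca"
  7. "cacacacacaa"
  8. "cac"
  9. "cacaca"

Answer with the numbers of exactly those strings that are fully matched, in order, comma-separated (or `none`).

1. "cab" → match
2. "caabc" → no match
3. "cacccccbcb" → match
4. "cacab" → match
5 → match
6. "cacacaccbca" → match
7. "cacacacacaa" → match
8. "cac" → match
9. "cacaca" → match

1, 3, 4, 5, 6, 7, 8, 9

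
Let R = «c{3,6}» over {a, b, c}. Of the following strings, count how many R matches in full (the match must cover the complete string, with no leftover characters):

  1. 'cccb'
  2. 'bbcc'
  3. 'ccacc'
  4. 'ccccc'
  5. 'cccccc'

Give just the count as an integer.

1 → no match — must end with 'c'
2 → no match — must start with 'c'
3 → no match
4 → match
5 → match
Total matched: 2

2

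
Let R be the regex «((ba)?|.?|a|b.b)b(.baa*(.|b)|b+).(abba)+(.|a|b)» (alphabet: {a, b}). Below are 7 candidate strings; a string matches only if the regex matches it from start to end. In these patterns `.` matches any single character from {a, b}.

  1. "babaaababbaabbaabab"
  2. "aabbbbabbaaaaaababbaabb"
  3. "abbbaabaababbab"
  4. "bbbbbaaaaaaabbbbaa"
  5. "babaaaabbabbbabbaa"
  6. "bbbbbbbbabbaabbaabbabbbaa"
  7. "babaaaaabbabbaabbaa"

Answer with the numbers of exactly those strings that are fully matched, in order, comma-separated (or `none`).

1 → no match
2 → no match
3 → no match
4 → no match
5 → no match
6 → no match
7 → match

7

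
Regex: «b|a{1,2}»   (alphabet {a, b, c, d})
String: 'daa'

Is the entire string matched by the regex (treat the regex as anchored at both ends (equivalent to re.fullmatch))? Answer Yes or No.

No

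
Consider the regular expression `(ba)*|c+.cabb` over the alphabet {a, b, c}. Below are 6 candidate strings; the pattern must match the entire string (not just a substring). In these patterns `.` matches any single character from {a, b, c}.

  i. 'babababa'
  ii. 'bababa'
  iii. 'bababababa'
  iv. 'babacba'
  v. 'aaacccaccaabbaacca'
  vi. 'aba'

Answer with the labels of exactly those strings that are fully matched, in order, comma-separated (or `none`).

i → match
ii → match
iii → match
iv → no match
v → no match
vi → no match

i, ii, iii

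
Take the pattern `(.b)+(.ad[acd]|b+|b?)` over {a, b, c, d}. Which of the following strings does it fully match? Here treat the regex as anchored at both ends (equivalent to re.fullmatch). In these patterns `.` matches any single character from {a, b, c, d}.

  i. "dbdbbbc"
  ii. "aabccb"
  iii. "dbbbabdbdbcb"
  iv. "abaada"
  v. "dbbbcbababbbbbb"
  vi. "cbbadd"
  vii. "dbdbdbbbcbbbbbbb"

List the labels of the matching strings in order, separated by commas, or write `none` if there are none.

i → no match
ii → no match
iii → match
iv → match
v → match
vi → match
vii → match

iii, iv, v, vi, vii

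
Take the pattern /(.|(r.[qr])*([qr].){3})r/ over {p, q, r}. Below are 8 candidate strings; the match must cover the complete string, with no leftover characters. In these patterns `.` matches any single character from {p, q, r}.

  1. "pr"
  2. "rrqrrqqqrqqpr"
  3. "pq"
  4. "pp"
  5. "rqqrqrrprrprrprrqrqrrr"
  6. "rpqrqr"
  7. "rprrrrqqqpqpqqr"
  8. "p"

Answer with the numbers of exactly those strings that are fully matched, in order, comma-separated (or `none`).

1, 2, 5

1 → match
2 → match
3 → no match — must end with "r"
4 → no match — must end with "r"
5 → match
6 → no match
7 → no match
8 → no match — must end with "r"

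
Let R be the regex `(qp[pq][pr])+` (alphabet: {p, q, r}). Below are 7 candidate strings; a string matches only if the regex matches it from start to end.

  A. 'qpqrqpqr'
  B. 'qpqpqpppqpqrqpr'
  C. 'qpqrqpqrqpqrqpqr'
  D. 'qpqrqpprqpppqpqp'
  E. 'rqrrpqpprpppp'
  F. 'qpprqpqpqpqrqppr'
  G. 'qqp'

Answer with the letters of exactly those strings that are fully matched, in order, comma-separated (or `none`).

A, C, D, F

A → match
B → no match
C → match
D → match
E → no match — must start with 'qp'
F → match
G → no match — must start with 'qp'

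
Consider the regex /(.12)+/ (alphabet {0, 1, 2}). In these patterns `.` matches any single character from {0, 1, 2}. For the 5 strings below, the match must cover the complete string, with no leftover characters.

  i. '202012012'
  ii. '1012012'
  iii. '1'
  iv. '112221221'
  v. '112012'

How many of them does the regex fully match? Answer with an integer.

1

i → no match
ii → no match
iii → no match — must end with '12'
iv → no match — must end with '12'
v → match
Total matched: 1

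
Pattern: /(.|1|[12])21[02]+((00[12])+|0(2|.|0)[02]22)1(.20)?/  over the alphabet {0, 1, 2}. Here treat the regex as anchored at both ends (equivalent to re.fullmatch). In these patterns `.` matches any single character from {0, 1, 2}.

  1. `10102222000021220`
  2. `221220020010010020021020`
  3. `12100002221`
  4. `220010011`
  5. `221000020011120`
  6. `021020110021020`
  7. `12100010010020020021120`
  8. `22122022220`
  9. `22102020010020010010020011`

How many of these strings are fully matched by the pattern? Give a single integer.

5

1 → no match
2 → match
3. `12100002221` → match
4. `220010011` → no match
5 → match
6 → no match
7 → match
8. `22122022220` → no match
9 → match
Total matched: 5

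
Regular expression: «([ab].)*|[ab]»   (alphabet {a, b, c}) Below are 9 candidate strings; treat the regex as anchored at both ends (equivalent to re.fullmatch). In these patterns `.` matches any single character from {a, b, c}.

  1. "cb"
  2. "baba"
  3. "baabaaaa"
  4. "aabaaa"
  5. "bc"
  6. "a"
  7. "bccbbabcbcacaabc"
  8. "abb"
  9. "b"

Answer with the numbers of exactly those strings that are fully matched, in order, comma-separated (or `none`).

1. "cb" → no match
2. "baba" → match
3. "baabaaaa" → match
4. "aabaaa" → match
5. "bc" → match
6. "a" → match
7 → no match
8. "abb" → no match
9. "b" → match

2, 3, 4, 5, 6, 9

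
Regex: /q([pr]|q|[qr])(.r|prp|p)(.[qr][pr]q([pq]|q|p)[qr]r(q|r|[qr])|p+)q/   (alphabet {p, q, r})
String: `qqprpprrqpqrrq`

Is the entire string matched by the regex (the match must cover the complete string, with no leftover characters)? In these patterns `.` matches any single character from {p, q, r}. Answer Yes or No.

Yes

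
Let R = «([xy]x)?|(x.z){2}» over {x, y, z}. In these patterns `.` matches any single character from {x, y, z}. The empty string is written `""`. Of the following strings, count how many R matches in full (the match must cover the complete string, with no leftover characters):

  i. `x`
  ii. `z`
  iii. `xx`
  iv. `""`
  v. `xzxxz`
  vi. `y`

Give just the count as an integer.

2

i → no match
ii → no match
iii → match
iv → match
v → no match
vi → no match
Total matched: 2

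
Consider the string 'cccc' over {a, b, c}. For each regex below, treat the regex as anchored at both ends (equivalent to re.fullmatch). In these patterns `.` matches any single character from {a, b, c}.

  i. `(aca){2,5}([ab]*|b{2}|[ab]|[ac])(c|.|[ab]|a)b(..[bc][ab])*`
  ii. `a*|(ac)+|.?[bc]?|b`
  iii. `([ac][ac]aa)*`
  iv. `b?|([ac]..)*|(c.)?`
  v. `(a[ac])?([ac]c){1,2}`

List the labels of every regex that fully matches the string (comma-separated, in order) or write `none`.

v

i → no match — must start with 'aca'
ii → no match
iii → no match
iv → no match
v → match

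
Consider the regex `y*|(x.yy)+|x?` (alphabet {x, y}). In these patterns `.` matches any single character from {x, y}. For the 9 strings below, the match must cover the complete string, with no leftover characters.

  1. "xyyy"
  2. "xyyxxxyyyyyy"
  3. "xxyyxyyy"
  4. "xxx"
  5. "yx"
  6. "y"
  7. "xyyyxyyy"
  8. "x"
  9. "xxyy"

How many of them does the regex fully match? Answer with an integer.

1 → match
2 → no match
3 → match
4 → no match
5 → no match
6 → match
7 → match
8 → match
9 → match
Total matched: 6

6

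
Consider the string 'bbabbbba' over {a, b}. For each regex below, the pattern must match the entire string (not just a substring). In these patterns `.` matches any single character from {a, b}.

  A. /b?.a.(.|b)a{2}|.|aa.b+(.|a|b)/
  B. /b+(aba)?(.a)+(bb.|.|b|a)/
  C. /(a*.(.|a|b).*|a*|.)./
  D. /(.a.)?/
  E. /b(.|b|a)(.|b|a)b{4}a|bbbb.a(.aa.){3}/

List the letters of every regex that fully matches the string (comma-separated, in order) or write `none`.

C, E

A → no match
B → no match
C → match
D → no match
E → match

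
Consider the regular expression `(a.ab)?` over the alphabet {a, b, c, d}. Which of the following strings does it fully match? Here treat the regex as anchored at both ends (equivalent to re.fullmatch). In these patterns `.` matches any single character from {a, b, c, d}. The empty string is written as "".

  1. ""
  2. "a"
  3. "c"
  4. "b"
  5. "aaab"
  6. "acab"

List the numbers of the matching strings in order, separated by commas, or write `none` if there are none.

1. "" → match
2. "a" → no match
3. "c" → no match
4. "b" → no match
5. "aaab" → match
6. "acab" → match

1, 5, 6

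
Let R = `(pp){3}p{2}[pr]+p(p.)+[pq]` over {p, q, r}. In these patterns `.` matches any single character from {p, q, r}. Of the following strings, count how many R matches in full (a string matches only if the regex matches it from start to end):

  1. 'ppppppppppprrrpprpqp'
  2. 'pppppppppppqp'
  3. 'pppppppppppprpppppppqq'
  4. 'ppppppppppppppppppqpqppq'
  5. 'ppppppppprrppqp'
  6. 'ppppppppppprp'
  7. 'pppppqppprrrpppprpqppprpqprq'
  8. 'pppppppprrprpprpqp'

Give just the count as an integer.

1 → match
2 → match
3 → match
4 → match
5 → match
6 → match
7 → no match
8 → match
Total matched: 7

7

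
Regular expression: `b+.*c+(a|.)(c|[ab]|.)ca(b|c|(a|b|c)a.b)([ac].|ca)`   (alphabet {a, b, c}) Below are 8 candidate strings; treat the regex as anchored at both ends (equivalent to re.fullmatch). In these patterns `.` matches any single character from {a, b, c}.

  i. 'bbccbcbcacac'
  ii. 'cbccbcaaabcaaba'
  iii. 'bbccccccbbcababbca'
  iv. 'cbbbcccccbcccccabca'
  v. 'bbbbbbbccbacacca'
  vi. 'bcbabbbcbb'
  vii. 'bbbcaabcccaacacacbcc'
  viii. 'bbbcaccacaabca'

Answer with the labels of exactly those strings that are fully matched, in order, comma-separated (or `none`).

iii, v, vii, viii

i → no match
ii → no match — must start with 'b'
iii → match
iv → no match — must start with 'b'
v → match
vi → no match
vii → match
viii → match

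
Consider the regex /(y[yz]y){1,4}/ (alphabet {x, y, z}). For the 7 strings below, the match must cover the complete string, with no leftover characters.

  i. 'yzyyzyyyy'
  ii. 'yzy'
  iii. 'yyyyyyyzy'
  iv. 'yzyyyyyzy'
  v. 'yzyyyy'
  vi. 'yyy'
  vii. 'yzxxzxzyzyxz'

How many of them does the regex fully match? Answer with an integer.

i → match
ii → match
iii → match
iv → match
v → match
vi → match
vii → no match — must end with 'y'
Total matched: 6

6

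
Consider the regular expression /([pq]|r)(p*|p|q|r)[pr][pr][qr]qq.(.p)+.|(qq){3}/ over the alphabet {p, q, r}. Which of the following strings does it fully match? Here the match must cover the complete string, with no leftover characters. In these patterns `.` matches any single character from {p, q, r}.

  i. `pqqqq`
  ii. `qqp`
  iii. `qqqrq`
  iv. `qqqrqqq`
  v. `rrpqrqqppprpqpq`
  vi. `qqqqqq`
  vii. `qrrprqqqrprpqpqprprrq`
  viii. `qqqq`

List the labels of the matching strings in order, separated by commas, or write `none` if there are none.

vi

i → no match
ii → no match
iii → no match
iv → no match
v → no match
vi → match
vii → no match
viii → no match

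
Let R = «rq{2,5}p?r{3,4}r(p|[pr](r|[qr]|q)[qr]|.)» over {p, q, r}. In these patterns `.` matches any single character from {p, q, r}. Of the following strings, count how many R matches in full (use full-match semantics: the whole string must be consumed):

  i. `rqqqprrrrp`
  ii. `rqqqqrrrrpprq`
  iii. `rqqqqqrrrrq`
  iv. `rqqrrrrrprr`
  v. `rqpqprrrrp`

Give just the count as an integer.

i. `rqqqprrrrp` → match
ii → no match
iii. `rqqqqqrrrrq` → match
iv. `rqqrrrrrprr` → match
v. `rqpqprrrrp` → no match
Total matched: 3

3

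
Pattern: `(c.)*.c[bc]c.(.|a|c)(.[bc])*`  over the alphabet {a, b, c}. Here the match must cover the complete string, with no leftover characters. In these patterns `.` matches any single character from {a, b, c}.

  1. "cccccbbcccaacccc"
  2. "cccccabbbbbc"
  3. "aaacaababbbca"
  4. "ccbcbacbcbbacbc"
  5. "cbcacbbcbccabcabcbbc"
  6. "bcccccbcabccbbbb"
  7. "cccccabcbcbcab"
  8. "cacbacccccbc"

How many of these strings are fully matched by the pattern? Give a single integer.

1 → match
2. "cccccabbbbbc" → match
3 → no match
4 → no match
5 → match
6 → match
7 → match
8. "cacbacccccbc" → match
Total matched: 6

6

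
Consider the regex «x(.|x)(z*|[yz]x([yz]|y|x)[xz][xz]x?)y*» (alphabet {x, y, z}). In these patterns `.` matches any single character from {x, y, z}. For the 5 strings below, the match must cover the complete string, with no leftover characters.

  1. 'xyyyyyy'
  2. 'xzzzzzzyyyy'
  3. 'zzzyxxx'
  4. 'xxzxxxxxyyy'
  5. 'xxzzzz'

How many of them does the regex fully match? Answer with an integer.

1 → match
2 → match
3 → no match — must start with 'x'
4 → match
5 → match
Total matched: 4

4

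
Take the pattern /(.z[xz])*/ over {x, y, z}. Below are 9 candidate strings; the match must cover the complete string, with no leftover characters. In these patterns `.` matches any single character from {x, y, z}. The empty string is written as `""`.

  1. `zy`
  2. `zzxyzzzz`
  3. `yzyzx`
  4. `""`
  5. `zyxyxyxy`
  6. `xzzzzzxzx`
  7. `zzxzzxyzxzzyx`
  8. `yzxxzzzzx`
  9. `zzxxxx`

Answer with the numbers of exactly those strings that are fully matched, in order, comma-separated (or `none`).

1 → no match
2 → no match
3 → no match
4 → match
5 → no match
6 → match
7 → no match
8 → match
9 → no match

4, 6, 8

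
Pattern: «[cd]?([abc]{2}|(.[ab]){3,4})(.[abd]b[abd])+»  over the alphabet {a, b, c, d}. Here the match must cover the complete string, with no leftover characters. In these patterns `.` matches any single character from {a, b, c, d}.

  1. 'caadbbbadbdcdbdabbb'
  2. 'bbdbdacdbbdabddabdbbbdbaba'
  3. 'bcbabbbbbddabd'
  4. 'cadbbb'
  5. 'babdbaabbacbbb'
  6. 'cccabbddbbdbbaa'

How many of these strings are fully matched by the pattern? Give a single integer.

5

1 → match
2 → match
3 → match
4 → match
5 → match
6 → no match
Total matched: 5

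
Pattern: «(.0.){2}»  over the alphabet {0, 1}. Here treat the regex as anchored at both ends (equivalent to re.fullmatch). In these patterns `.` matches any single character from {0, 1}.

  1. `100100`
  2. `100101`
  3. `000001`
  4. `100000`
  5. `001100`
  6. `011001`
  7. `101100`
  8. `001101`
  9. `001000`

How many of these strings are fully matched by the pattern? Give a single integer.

1. `100100` → match
2. `100101` → match
3. `000001` → match
4. `100000` → match
5. `001100` → match
6. `011001` → no match
7. `101100` → match
8. `001101` → match
9. `001000` → match
Total matched: 8

8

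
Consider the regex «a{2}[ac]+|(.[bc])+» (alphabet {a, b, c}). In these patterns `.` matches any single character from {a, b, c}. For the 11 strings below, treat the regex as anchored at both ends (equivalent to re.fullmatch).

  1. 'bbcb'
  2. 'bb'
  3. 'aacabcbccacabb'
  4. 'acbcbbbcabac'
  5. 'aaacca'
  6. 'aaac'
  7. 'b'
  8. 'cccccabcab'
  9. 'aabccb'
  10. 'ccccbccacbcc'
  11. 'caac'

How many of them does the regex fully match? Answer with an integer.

5

1. 'bbcb' → match
2. 'bb' → match
3 → no match
4. 'acbcbbbcabac' → match
5. 'aaacca' → match
6. 'aaac' → match
7. 'b' → no match
8. 'cccccabcab' → no match
9. 'aabccb' → no match
10. 'ccccbccacbcc' → no match
11. 'caac' → no match
Total matched: 5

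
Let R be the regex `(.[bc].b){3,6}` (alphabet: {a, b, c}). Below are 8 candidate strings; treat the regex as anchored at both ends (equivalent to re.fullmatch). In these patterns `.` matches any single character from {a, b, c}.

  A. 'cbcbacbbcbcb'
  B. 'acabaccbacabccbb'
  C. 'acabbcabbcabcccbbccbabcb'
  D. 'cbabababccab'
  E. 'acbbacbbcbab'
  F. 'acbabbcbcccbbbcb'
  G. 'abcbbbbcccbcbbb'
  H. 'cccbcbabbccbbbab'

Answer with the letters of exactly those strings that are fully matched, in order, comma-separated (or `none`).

A, B, C, D, E, H

A → match
B → match
C → match
D → match
E → match
F → no match
G → no match
H → match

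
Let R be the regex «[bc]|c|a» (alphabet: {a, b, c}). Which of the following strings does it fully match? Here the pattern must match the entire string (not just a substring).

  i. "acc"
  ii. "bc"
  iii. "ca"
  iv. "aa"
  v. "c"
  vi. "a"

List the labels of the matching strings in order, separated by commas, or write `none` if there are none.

i → no match
ii → no match
iii → no match
iv → no match
v → match
vi → match

v, vi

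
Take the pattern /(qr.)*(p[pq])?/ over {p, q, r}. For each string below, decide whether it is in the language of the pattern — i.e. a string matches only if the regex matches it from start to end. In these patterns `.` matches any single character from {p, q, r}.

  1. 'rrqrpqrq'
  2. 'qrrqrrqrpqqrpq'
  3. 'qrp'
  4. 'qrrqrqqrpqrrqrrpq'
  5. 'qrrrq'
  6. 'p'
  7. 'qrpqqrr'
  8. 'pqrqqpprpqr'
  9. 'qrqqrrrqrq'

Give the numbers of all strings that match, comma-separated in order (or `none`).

3, 4

1 → no match
2 → no match
3 → match
4 → match
5 → no match
6 → no match
7 → no match
8 → no match
9 → no match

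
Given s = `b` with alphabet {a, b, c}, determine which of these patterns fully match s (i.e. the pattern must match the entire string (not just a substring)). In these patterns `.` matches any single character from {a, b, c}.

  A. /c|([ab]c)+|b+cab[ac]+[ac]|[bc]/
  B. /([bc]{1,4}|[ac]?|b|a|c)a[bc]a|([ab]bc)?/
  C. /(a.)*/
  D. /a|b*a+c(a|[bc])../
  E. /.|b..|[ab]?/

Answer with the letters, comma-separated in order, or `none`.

A, E

A → match
B → no match
C → no match
D → no match
E → match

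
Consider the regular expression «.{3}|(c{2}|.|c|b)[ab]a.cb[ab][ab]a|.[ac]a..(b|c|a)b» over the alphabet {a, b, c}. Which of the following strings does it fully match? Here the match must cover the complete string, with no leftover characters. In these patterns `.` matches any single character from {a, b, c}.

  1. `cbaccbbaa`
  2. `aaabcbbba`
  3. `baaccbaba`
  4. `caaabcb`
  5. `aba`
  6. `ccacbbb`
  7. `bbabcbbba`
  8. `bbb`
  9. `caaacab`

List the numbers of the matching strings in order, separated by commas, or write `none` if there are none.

1 → match
2 → match
3 → match
4 → match
5 → match
6 → match
7 → match
8 → match
9 → match

1, 2, 3, 4, 5, 6, 7, 8, 9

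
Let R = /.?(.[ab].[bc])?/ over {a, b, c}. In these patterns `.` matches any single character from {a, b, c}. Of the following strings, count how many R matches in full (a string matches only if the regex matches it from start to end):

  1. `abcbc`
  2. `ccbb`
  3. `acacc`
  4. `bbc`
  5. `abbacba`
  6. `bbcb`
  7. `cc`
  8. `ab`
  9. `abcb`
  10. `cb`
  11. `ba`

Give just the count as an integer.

3

1. `abcbc` → no match
2. `ccbb` → no match
3. `acacc` → match
4. `bbc` → no match
5. `abbacba` → no match
6. `bbcb` → match
7. `cc` → no match
8. `ab` → no match
9. `abcb` → match
10. `cb` → no match
11. `ba` → no match
Total matched: 3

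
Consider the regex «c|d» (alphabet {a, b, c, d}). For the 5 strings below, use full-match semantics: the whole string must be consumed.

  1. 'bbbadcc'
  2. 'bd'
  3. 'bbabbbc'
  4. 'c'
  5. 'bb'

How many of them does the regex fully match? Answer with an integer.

1 → no match
2 → no match
3 → no match
4 → match
5 → no match
Total matched: 1

1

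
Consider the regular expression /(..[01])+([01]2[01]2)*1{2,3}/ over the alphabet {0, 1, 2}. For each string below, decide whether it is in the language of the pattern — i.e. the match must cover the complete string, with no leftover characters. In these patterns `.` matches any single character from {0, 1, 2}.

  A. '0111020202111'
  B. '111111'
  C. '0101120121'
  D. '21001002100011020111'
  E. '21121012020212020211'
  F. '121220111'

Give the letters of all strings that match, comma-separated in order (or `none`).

A → no match
B. '111111' → match
C. '0101120121' → no match
D → match
E → match
F. '121220111' → match

B, D, E, F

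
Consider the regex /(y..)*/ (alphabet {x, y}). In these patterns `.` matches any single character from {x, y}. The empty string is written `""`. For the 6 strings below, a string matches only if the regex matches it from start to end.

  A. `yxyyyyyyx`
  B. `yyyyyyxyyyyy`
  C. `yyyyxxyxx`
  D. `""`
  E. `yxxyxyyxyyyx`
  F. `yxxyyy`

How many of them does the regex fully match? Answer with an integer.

A → match
B → no match
C → match
D → match
E → match
F → match
Total matched: 5

5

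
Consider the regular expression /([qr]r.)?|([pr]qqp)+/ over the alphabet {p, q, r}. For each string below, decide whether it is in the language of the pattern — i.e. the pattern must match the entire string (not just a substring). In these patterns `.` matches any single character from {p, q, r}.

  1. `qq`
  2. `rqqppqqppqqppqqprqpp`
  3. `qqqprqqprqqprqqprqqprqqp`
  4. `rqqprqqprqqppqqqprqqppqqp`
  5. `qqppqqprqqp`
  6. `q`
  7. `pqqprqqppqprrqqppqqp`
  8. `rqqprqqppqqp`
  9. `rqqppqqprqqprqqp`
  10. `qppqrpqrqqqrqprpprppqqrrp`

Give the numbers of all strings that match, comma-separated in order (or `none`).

8, 9

1 → no match
2 → no match
3 → no match
4 → no match
5 → no match
6 → no match
7 → no match
8 → match
9 → match
10 → no match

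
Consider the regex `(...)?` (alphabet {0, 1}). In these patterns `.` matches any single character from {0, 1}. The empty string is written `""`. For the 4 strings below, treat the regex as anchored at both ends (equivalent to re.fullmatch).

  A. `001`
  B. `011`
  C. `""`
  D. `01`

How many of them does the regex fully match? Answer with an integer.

A → match
B → match
C → match
D → no match
Total matched: 3

3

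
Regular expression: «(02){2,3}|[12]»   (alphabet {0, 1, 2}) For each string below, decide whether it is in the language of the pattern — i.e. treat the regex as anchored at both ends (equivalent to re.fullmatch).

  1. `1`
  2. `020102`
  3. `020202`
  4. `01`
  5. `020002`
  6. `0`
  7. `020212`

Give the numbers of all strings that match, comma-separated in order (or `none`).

1, 3

1 → match
2 → no match
3 → match
4 → no match
5 → no match
6 → no match
7 → no match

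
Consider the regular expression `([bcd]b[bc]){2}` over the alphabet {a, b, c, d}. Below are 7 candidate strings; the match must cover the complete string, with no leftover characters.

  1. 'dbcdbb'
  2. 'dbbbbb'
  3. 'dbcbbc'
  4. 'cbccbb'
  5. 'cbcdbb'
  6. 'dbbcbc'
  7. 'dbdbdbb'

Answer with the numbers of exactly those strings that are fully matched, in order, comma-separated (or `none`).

1 → match
2 → match
3 → match
4 → match
5 → match
6 → match
7 → no match

1, 2, 3, 4, 5, 6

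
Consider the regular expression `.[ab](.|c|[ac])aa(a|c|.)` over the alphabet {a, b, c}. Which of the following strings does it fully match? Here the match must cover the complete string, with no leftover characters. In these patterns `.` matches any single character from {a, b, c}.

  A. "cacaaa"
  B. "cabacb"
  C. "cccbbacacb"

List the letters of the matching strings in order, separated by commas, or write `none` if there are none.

A. "cacaaa" → match
B. "cabacb" → no match
C. "cccbbacacb" → no match

A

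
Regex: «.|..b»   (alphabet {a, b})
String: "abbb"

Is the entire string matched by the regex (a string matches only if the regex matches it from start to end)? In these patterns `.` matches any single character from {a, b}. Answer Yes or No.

No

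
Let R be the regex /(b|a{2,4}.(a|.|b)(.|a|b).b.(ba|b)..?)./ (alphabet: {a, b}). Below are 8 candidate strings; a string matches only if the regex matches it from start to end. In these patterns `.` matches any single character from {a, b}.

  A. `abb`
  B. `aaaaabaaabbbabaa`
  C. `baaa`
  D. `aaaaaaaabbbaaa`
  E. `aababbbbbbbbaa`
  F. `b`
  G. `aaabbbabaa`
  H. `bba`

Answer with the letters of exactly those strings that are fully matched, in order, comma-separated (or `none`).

D

A. `abb` → no match
B → no match
C. `baaa` → no match
D → match
E → no match
F. `b` → no match
G. `aaabbbabaa` → no match
H. `bba` → no match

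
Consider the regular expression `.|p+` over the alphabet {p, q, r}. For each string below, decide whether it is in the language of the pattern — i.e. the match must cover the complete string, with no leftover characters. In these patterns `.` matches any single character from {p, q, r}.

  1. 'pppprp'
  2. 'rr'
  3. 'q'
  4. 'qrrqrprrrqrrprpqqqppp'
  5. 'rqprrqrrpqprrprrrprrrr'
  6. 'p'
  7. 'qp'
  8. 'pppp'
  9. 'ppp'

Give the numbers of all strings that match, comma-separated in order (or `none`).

3, 6, 8, 9

1. 'pppprp' → no match
2. 'rr' → no match
3. 'q' → match
4 → no match
5 → no match
6. 'p' → match
7. 'qp' → no match
8. 'pppp' → match
9. 'ppp' → match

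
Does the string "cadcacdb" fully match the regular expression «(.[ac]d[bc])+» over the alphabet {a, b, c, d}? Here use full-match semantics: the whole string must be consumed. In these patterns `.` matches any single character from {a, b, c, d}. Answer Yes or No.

Yes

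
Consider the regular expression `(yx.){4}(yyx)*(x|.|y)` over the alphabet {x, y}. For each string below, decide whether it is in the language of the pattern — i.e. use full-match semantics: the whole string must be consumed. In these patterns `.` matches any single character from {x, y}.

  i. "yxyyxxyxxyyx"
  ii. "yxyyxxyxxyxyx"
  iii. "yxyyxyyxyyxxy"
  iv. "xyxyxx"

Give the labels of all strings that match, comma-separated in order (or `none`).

ii, iii

i. "yxyyxxyxxyyx" → no match
ii → match
iii → match
iv. "xyxyxx" → no match — must start with "yx"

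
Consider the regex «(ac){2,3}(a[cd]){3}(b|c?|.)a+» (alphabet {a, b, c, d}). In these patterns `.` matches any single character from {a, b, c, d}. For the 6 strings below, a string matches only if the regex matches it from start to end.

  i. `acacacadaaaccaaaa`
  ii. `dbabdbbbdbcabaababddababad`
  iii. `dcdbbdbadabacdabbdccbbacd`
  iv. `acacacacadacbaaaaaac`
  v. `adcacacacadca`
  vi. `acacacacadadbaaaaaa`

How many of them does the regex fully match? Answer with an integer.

i → no match
ii → no match — must start with `ac`
iii → no match — must start with `ac`
iv → no match — must end with `a`
v → no match — must start with `ac`
vi → match
Total matched: 1

1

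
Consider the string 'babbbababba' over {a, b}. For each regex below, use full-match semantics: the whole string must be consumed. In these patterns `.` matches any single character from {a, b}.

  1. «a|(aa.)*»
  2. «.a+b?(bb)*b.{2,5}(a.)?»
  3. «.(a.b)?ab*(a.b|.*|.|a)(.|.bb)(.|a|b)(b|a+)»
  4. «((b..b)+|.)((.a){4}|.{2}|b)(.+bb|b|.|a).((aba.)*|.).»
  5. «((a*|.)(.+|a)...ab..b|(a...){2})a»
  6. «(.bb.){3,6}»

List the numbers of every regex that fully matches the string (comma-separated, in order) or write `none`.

1 → no match
2 → no match
3 → match
4 → no match
5 → match
6 → no match

3, 5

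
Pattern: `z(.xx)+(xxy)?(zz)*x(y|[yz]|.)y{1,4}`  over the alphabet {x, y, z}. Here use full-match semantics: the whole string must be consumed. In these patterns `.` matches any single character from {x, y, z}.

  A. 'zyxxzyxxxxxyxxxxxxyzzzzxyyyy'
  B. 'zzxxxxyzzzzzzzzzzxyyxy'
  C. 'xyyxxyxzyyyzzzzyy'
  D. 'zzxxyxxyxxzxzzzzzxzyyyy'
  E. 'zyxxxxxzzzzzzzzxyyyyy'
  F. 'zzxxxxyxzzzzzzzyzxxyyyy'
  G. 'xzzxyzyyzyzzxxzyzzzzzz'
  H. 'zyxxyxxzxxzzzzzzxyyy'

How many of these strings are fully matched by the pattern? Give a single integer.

A → no match
B → no match
C → no match — must start with 'z'
D → no match
E → match
F → no match
G → no match — must start with 'z'
H → match
Total matched: 2

2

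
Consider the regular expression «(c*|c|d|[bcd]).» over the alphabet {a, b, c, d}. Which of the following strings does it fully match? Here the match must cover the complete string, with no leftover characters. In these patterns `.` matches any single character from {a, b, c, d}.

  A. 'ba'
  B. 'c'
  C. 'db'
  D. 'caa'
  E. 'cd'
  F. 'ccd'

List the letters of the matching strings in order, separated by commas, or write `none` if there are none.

A, B, C, E, F

A → match
B → match
C → match
D → no match
E → match
F → match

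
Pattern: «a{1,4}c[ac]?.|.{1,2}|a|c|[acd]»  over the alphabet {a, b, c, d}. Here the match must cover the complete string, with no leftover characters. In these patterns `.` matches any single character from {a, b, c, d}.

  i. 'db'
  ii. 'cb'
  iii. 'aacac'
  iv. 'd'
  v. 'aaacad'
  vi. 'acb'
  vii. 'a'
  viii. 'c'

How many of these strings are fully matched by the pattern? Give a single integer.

i → match
ii → match
iii → match
iv → match
v → match
vi → match
vii → match
viii → match
Total matched: 8

8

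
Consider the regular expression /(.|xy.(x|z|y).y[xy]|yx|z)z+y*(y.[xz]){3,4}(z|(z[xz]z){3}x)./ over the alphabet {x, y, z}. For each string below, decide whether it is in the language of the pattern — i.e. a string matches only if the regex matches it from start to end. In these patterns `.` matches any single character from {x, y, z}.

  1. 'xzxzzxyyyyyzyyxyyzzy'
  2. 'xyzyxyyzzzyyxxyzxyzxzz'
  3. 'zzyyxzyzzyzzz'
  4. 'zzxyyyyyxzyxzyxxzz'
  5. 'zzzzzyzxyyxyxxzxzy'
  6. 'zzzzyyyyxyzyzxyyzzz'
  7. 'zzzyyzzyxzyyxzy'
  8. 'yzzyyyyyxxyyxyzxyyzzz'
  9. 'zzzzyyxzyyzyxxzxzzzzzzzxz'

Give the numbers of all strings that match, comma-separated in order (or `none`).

2, 7, 8, 9

1 → no match
2 → match
3 → no match
4 → no match
5 → no match
6 → no match
7 → match
8 → match
9 → match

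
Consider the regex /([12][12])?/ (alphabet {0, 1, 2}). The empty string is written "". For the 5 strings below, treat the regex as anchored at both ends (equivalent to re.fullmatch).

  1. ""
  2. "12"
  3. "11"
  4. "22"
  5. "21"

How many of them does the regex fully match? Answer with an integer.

1. "" → match
2. "12" → match
3. "11" → match
4. "22" → match
5. "21" → match
Total matched: 5

5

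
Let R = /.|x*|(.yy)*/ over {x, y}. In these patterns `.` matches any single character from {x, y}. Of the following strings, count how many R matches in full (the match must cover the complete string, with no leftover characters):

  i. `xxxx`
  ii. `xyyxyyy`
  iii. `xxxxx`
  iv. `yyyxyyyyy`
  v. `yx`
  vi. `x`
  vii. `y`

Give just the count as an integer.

5

i → match
ii → no match
iii → match
iv → match
v → no match
vi → match
vii → match
Total matched: 5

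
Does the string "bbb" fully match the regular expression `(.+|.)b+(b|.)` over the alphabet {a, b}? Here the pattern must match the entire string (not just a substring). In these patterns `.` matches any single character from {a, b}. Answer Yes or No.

Yes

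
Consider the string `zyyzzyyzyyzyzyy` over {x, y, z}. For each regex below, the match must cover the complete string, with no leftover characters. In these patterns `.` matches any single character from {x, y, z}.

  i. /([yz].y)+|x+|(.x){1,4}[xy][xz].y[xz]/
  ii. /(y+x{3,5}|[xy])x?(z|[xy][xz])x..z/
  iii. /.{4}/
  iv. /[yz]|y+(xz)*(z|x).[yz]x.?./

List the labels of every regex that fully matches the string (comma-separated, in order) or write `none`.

i → match
ii → no match — must end with `z`
iii → no match
iv → no match

i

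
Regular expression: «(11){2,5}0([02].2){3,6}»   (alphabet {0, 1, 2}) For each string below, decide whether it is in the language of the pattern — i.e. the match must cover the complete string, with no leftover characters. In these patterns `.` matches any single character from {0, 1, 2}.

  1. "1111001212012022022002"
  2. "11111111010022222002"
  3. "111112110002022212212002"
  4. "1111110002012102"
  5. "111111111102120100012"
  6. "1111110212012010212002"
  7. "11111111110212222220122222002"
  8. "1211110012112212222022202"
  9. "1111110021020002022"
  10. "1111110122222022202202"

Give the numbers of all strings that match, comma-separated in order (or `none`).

1 → no match
2 → no match
3 → no match
4 → no match
5 → no match
6 → no match
7 → no match
8 → no match — must start with "11"
9 → no match
10 → no match

none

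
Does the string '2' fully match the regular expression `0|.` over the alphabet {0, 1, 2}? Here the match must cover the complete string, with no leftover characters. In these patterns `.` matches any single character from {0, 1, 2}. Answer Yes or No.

Yes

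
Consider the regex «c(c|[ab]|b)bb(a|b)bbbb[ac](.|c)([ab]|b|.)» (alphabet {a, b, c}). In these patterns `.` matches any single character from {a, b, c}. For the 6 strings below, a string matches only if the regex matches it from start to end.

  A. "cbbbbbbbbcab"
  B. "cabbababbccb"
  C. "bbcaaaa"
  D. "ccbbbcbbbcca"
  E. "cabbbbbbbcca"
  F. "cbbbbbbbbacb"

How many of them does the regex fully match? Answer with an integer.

3

A → match
B → no match
C → no match — must start with "c"
D → no match
E → match
F → match
Total matched: 3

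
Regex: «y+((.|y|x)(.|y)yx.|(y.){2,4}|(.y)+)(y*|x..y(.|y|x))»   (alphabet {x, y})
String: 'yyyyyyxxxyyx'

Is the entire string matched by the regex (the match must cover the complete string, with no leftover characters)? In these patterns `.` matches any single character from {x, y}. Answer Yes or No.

Yes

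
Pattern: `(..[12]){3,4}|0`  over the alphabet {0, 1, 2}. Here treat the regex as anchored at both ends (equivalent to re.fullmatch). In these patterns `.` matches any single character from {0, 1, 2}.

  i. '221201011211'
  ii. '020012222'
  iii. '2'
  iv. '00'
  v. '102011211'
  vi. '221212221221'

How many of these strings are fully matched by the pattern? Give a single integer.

3

i → match
ii → no match
iii → no match
iv → no match
v → match
vi → match
Total matched: 3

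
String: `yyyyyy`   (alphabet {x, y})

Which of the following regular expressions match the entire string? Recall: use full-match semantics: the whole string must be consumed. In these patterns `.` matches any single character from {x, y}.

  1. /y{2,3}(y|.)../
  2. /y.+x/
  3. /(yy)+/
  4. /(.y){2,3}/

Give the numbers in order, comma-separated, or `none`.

1 → match
2 → no match — must end with `x`
3 → match
4 → match

1, 3, 4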